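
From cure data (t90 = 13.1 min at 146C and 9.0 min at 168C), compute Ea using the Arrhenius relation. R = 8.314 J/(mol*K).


T1 = 419.15 K, T2 = 441.15 K
1/T1 - 1/T2 = 1.1898e-04
ln(t1/t2) = ln(13.1/9.0) = 0.3754
Ea = 8.314 * 0.3754 / 1.1898e-04 = 26231.4971 J/mol
Ea = 26.23 kJ/mol

26.23 kJ/mol


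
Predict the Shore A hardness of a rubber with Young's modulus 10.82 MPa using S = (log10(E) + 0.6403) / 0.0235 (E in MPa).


log10(E) = 0.0235*S - 0.6403  =>  S = (log10(E) + 0.6403) / 0.0235
log10(10.82) = 1.034227
S = (1.034227 + 0.6403) / 0.0235 = 1.674527 / 0.0235
S = 71.3

Shore A = 71.3


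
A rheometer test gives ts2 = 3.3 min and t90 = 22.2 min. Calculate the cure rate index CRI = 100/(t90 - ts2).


CRI = 100 / (t90 - ts2)
= 100 / (22.2 - 3.3)
= 100 / 18.9
= 5.29 min^-1

5.29 min^-1


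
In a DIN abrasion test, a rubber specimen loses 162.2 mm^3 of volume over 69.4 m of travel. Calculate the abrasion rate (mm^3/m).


Rate = volume_loss / distance
= 162.2 / 69.4
= 2.337 mm^3/m

2.337 mm^3/m


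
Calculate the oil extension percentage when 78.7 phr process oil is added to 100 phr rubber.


Oil % = oil / (100 + oil) * 100
= 78.7 / (100 + 78.7) * 100
= 78.7 / 178.7 * 100
= 44.04%

44.04%


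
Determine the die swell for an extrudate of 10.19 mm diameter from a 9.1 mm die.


Die swell ratio = D_extrudate / D_die
= 10.19 / 9.1
= 1.12

Die swell = 1.12


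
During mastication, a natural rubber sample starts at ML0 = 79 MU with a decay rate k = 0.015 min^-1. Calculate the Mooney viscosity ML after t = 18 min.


ML = ML0 * exp(-k * t)
ML = 79 * exp(-0.015 * 18)
ML = 79 * 0.7634
ML = 60.31 MU

60.31 MU


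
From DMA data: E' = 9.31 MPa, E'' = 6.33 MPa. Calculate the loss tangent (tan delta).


tan delta = E'' / E'
= 6.33 / 9.31
= 0.6799

tan delta = 0.6799


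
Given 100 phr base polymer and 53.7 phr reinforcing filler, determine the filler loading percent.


Filler % = filler / (rubber + filler) * 100
= 53.7 / (100 + 53.7) * 100
= 53.7 / 153.7 * 100
= 34.94%

34.94%


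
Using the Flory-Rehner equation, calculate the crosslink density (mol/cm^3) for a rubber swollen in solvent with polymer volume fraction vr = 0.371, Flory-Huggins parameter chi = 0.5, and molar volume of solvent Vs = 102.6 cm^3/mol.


ln(1 - vr) = ln(1 - 0.371) = -0.4636
Numerator = -((-0.4636) + 0.371 + 0.5 * 0.371^2) = 0.0238
Denominator = 102.6 * (0.371^(1/3) - 0.371/2) = 54.6911
nu = 0.0238 / 54.6911 = 4.3524e-04 mol/cm^3

4.3524e-04 mol/cm^3


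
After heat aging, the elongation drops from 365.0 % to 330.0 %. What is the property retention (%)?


Retention = aged / original * 100
= 330.0 / 365.0 * 100
= 90.4%

90.4%


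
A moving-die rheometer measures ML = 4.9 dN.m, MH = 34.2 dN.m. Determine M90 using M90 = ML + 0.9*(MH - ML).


M90 = ML + 0.9 * (MH - ML)
M90 = 4.9 + 0.9 * (34.2 - 4.9)
M90 = 4.9 + 0.9 * 29.3
M90 = 31.27 dN.m

31.27 dN.m


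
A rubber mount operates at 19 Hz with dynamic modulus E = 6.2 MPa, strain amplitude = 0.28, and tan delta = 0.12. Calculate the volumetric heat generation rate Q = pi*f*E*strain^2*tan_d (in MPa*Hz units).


Q = pi * f * E * strain^2 * tan_d
= pi * 19 * 6.2 * 0.28^2 * 0.12
= pi * 19 * 6.2 * 0.0784 * 0.12
= 3.4817

Q = 3.4817


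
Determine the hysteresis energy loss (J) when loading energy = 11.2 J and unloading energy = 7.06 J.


Hysteresis loss = loading - unloading
= 11.2 - 7.06
= 4.14 J

4.14 J


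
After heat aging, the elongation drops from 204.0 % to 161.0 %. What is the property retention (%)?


Retention = aged / original * 100
= 161.0 / 204.0 * 100
= 78.9%

78.9%


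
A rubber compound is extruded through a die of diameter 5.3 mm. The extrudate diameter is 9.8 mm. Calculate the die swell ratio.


Die swell ratio = D_extrudate / D_die
= 9.8 / 5.3
= 1.849

Die swell = 1.849


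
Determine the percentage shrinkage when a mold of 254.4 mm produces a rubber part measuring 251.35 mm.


Shrinkage = (mold - part) / mold * 100
= (254.4 - 251.35) / 254.4 * 100
= 3.05 / 254.4 * 100
= 1.2%

1.2%


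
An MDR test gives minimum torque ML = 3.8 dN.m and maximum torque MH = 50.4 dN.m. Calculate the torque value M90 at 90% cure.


M90 = ML + 0.9 * (MH - ML)
M90 = 3.8 + 0.9 * (50.4 - 3.8)
M90 = 3.8 + 0.9 * 46.6
M90 = 45.74 dN.m

45.74 dN.m


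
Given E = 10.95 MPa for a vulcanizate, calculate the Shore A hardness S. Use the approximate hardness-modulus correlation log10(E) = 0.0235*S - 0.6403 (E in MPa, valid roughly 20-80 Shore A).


log10(E) = 0.0235*S - 0.6403  =>  S = (log10(E) + 0.6403) / 0.0235
log10(10.95) = 1.039414
S = (1.039414 + 0.6403) / 0.0235 = 1.679714 / 0.0235
S = 71.5

Shore A = 71.5


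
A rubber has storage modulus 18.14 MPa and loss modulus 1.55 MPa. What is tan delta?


tan delta = E'' / E'
= 1.55 / 18.14
= 0.0854

tan delta = 0.0854


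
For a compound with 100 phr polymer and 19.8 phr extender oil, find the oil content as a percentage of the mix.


Oil % = oil / (100 + oil) * 100
= 19.8 / (100 + 19.8) * 100
= 19.8 / 119.8 * 100
= 16.53%

16.53%


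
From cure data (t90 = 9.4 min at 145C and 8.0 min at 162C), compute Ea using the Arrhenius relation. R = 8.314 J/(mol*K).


T1 = 418.15 K, T2 = 435.15 K
1/T1 - 1/T2 = 9.3428e-05
ln(t1/t2) = ln(9.4/8.0) = 0.1613
Ea = 8.314 * 0.1613 / 9.3428e-05 = 14350.9544 J/mol
Ea = 14.35 kJ/mol

14.35 kJ/mol


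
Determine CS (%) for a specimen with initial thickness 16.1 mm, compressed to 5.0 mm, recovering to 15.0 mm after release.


CS = (t0 - recovered) / (t0 - ts) * 100
= (16.1 - 15.0) / (16.1 - 5.0) * 100
= 1.1 / 11.1 * 100
= 9.9%

9.9%


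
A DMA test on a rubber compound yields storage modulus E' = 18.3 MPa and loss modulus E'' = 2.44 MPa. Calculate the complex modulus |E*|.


|E*| = sqrt(E'^2 + E''^2)
= sqrt(18.3^2 + 2.44^2)
= sqrt(334.8900 + 5.9536)
= 18.462 MPa

18.462 MPa


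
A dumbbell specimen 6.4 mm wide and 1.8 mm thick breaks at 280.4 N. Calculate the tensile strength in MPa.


Area = width * thickness = 6.4 * 1.8 = 11.52 mm^2
TS = force / area = 280.4 / 11.52 = 24.34 MPa

24.34 MPa


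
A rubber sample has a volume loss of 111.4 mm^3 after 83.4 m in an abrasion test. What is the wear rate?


Rate = volume_loss / distance
= 111.4 / 83.4
= 1.336 mm^3/m

1.336 mm^3/m


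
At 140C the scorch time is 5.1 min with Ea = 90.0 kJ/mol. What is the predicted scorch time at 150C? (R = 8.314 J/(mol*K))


Convert temperatures: T1 = 140 + 273.15 = 413.15 K, T2 = 150 + 273.15 = 423.15 K
ts2_new = 5.1 * exp(90000 / 8.314 * (1/423.15 - 1/413.15))
1/T2 - 1/T1 = -5.7200e-05
ts2_new = 2.75 min

2.75 min


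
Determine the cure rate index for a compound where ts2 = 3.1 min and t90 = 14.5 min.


CRI = 100 / (t90 - ts2)
= 100 / (14.5 - 3.1)
= 100 / 11.4
= 8.77 min^-1

8.77 min^-1


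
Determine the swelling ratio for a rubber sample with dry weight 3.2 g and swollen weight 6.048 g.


Q = W_swollen / W_dry
Q = 6.048 / 3.2
Q = 1.89

Q = 1.89


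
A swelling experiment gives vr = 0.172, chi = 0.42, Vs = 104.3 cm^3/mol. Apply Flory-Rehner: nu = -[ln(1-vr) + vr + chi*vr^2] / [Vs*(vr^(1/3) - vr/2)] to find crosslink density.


ln(1 - vr) = ln(1 - 0.172) = -0.1887
Numerator = -((-0.1887) + 0.172 + 0.42 * 0.172^2) = 0.0043
Denominator = 104.3 * (0.172^(1/3) - 0.172/2) = 49.0345
nu = 0.0043 / 49.0345 = 8.8037e-05 mol/cm^3

8.8037e-05 mol/cm^3


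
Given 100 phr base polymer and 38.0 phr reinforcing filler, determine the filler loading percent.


Filler % = filler / (rubber + filler) * 100
= 38.0 / (100 + 38.0) * 100
= 38.0 / 138.0 * 100
= 27.54%

27.54%


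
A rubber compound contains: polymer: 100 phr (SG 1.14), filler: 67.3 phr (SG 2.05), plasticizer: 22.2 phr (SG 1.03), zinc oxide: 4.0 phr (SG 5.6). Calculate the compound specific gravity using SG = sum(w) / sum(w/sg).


Sum of weights = 193.5
Volume contributions:
  polymer: 100/1.14 = 87.7193
  filler: 67.3/2.05 = 32.8293
  plasticizer: 22.2/1.03 = 21.5534
  zinc oxide: 4.0/5.6 = 0.7143
Sum of volumes = 142.8163
SG = 193.5 / 142.8163 = 1.355

SG = 1.355


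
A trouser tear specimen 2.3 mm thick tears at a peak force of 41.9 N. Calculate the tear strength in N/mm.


Tear strength = force / thickness
= 41.9 / 2.3
= 18.22 N/mm

18.22 N/mm


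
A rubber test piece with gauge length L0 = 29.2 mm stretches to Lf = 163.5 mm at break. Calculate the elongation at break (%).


Elongation = (Lf - L0) / L0 * 100
= (163.5 - 29.2) / 29.2 * 100
= 134.3 / 29.2 * 100
= 459.9%

459.9%


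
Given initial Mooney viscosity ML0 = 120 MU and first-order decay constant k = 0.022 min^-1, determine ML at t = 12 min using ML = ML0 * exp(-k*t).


ML = ML0 * exp(-k * t)
ML = 120 * exp(-0.022 * 12)
ML = 120 * 0.7680
ML = 92.16 MU

92.16 MU


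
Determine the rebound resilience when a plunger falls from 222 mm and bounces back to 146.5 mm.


Resilience = h_rebound / h_drop * 100
= 146.5 / 222 * 100
= 66.0%

66.0%


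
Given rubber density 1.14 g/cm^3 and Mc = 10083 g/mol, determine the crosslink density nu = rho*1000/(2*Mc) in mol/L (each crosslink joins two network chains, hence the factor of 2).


nu = rho * 1000 / (2 * Mc)
nu = 1.14 * 1000 / (2 * 10083)
nu = 1140.0 / 20166
nu = 0.0565 mol/L

0.0565 mol/L


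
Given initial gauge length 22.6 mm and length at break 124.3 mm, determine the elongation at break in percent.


Elongation = (Lf - L0) / L0 * 100
= (124.3 - 22.6) / 22.6 * 100
= 101.7 / 22.6 * 100
= 450.0%

450.0%


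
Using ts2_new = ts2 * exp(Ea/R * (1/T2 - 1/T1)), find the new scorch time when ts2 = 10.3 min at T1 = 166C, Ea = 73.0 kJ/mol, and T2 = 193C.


Convert temperatures: T1 = 166 + 273.15 = 439.15 K, T2 = 193 + 273.15 = 466.15 K
ts2_new = 10.3 * exp(73000 / 8.314 * (1/466.15 - 1/439.15))
1/T2 - 1/T1 = -1.3189e-04
ts2_new = 3.24 min

3.24 min


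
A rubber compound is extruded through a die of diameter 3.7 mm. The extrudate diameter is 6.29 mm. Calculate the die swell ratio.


Die swell ratio = D_extrudate / D_die
= 6.29 / 3.7
= 1.7

Die swell = 1.7


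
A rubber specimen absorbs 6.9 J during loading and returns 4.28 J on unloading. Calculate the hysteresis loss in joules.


Hysteresis loss = loading - unloading
= 6.9 - 4.28
= 2.62 J

2.62 J


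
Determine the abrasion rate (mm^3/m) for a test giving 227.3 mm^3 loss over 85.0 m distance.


Rate = volume_loss / distance
= 227.3 / 85.0
= 2.674 mm^3/m

2.674 mm^3/m


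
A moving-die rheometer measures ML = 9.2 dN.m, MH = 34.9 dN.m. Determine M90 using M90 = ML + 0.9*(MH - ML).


M90 = ML + 0.9 * (MH - ML)
M90 = 9.2 + 0.9 * (34.9 - 9.2)
M90 = 9.2 + 0.9 * 25.7
M90 = 32.33 dN.m

32.33 dN.m


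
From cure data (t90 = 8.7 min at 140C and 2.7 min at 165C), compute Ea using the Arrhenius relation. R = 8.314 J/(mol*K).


T1 = 413.15 K, T2 = 438.15 K
1/T1 - 1/T2 = 1.3811e-04
ln(t1/t2) = ln(8.7/2.7) = 1.1701
Ea = 8.314 * 1.1701 / 1.3811e-04 = 70438.9533 J/mol
Ea = 70.44 kJ/mol

70.44 kJ/mol


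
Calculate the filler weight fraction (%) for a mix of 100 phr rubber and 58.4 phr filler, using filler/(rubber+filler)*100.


Filler % = filler / (rubber + filler) * 100
= 58.4 / (100 + 58.4) * 100
= 58.4 / 158.4 * 100
= 36.87%

36.87%


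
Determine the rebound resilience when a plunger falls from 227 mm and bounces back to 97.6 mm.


Resilience = h_rebound / h_drop * 100
= 97.6 / 227 * 100
= 43.0%

43.0%


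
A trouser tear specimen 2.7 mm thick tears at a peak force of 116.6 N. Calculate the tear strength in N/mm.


Tear strength = force / thickness
= 116.6 / 2.7
= 43.19 N/mm

43.19 N/mm


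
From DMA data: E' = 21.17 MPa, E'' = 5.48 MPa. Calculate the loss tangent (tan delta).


tan delta = E'' / E'
= 5.48 / 21.17
= 0.2589

tan delta = 0.2589


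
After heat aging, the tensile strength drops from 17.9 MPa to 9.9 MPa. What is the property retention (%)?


Retention = aged / original * 100
= 9.9 / 17.9 * 100
= 55.3%

55.3%


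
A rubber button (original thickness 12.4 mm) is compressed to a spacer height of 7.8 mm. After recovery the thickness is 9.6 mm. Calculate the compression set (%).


CS = (t0 - recovered) / (t0 - ts) * 100
= (12.4 - 9.6) / (12.4 - 7.8) * 100
= 2.8 / 4.6 * 100
= 60.9%

60.9%


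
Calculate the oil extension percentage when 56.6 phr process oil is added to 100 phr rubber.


Oil % = oil / (100 + oil) * 100
= 56.6 / (100 + 56.6) * 100
= 56.6 / 156.6 * 100
= 36.14%

36.14%


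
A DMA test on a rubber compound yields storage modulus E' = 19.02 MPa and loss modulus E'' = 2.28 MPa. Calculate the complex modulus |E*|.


|E*| = sqrt(E'^2 + E''^2)
= sqrt(19.02^2 + 2.28^2)
= sqrt(361.7604 + 5.1984)
= 19.156 MPa

19.156 MPa


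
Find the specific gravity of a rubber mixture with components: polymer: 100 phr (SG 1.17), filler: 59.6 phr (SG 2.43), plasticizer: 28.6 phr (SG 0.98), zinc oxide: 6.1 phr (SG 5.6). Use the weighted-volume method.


Sum of weights = 194.3
Volume contributions:
  polymer: 100/1.17 = 85.4701
  filler: 59.6/2.43 = 24.5267
  plasticizer: 28.6/0.98 = 29.1837
  zinc oxide: 6.1/5.6 = 1.0893
Sum of volumes = 140.2698
SG = 194.3 / 140.2698 = 1.385

SG = 1.385


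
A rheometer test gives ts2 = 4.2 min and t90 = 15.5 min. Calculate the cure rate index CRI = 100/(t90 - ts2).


CRI = 100 / (t90 - ts2)
= 100 / (15.5 - 4.2)
= 100 / 11.3
= 8.85 min^-1

8.85 min^-1


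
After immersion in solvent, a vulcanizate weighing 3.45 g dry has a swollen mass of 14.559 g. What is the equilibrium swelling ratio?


Q = W_swollen / W_dry
Q = 14.559 / 3.45
Q = 4.22

Q = 4.22


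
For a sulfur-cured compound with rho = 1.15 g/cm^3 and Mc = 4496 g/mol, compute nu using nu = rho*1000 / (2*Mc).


nu = rho * 1000 / (2 * Mc)
nu = 1.15 * 1000 / (2 * 4496)
nu = 1150.0 / 8992
nu = 0.1279 mol/L

0.1279 mol/L


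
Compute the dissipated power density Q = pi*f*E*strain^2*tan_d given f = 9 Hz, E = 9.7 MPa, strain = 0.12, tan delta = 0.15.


Q = pi * f * E * strain^2 * tan_d
= pi * 9 * 9.7 * 0.12^2 * 0.15
= pi * 9 * 9.7 * 0.0144 * 0.15
= 0.5924

Q = 0.5924


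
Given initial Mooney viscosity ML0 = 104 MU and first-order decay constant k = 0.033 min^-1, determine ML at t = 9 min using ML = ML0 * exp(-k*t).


ML = ML0 * exp(-k * t)
ML = 104 * exp(-0.033 * 9)
ML = 104 * 0.7430
ML = 77.28 MU

77.28 MU


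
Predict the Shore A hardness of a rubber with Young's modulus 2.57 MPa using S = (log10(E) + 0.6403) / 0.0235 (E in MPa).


log10(E) = 0.0235*S - 0.6403  =>  S = (log10(E) + 0.6403) / 0.0235
log10(2.57) = 0.409933
S = (0.409933 + 0.6403) / 0.0235 = 1.050233 / 0.0235
S = 44.7

Shore A = 44.7


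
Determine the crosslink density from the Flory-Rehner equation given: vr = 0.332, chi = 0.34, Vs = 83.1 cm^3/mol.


ln(1 - vr) = ln(1 - 0.332) = -0.4035
Numerator = -((-0.4035) + 0.332 + 0.34 * 0.332^2) = 0.0340
Denominator = 83.1 * (0.332^(1/3) - 0.332/2) = 43.7468
nu = 0.0340 / 43.7468 = 7.7699e-04 mol/cm^3

7.7699e-04 mol/cm^3


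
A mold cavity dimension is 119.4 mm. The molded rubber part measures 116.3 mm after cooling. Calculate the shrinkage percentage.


Shrinkage = (mold - part) / mold * 100
= (119.4 - 116.3) / 119.4 * 100
= 3.1 / 119.4 * 100
= 2.6%

2.6%


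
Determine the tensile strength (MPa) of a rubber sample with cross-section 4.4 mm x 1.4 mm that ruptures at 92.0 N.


Area = width * thickness = 4.4 * 1.4 = 6.16 mm^2
TS = force / area = 92.0 / 6.16 = 14.94 MPa

14.94 MPa


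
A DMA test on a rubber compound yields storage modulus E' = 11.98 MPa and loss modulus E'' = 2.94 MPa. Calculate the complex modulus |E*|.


|E*| = sqrt(E'^2 + E''^2)
= sqrt(11.98^2 + 2.94^2)
= sqrt(143.5204 + 8.6436)
= 12.335 MPa

12.335 MPa


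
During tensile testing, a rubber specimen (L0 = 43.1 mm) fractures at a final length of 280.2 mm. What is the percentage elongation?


Elongation = (Lf - L0) / L0 * 100
= (280.2 - 43.1) / 43.1 * 100
= 237.1 / 43.1 * 100
= 550.1%

550.1%


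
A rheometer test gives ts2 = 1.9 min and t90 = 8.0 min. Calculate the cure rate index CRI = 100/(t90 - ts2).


CRI = 100 / (t90 - ts2)
= 100 / (8.0 - 1.9)
= 100 / 6.1
= 16.39 min^-1

16.39 min^-1


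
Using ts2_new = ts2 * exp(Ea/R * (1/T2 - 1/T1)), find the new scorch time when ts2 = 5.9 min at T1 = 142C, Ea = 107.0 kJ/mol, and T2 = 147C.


Convert temperatures: T1 = 142 + 273.15 = 415.15 K, T2 = 147 + 273.15 = 420.15 K
ts2_new = 5.9 * exp(107000 / 8.314 * (1/420.15 - 1/415.15))
1/T2 - 1/T1 = -2.8666e-05
ts2_new = 4.08 min

4.08 min


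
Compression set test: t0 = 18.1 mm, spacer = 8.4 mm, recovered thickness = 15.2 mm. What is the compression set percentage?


CS = (t0 - recovered) / (t0 - ts) * 100
= (18.1 - 15.2) / (18.1 - 8.4) * 100
= 2.9 / 9.7 * 100
= 29.9%

29.9%


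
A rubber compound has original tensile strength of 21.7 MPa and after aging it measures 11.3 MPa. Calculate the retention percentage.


Retention = aged / original * 100
= 11.3 / 21.7 * 100
= 52.1%

52.1%


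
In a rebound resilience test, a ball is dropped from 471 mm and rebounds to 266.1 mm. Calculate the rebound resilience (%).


Resilience = h_rebound / h_drop * 100
= 266.1 / 471 * 100
= 56.5%

56.5%


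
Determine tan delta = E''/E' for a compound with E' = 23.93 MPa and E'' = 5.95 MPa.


tan delta = E'' / E'
= 5.95 / 23.93
= 0.2486

tan delta = 0.2486


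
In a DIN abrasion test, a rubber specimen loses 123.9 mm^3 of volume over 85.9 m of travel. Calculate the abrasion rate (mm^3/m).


Rate = volume_loss / distance
= 123.9 / 85.9
= 1.442 mm^3/m

1.442 mm^3/m


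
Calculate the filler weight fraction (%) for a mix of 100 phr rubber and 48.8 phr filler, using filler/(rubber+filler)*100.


Filler % = filler / (rubber + filler) * 100
= 48.8 / (100 + 48.8) * 100
= 48.8 / 148.8 * 100
= 32.8%

32.8%


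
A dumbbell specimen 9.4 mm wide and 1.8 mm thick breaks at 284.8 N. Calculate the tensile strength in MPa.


Area = width * thickness = 9.4 * 1.8 = 16.92 mm^2
TS = force / area = 284.8 / 16.92 = 16.83 MPa

16.83 MPa


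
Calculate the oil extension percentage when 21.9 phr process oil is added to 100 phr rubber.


Oil % = oil / (100 + oil) * 100
= 21.9 / (100 + 21.9) * 100
= 21.9 / 121.9 * 100
= 17.97%

17.97%


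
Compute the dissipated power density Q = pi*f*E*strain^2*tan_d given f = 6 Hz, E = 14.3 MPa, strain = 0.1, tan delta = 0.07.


Q = pi * f * E * strain^2 * tan_d
= pi * 6 * 14.3 * 0.1^2 * 0.07
= pi * 6 * 14.3 * 0.0100 * 0.07
= 0.1887

Q = 0.1887


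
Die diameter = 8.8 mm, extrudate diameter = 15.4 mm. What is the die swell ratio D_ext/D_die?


Die swell ratio = D_extrudate / D_die
= 15.4 / 8.8
= 1.75

Die swell = 1.75


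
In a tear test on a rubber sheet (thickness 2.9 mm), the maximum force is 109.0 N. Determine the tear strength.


Tear strength = force / thickness
= 109.0 / 2.9
= 37.59 N/mm

37.59 N/mm


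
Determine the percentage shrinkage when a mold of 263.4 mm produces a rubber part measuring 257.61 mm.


Shrinkage = (mold - part) / mold * 100
= (263.4 - 257.61) / 263.4 * 100
= 5.79 / 263.4 * 100
= 2.2%

2.2%


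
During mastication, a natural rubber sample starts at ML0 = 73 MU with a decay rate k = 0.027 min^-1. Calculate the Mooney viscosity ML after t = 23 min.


ML = ML0 * exp(-k * t)
ML = 73 * exp(-0.027 * 23)
ML = 73 * 0.5374
ML = 39.23 MU

39.23 MU


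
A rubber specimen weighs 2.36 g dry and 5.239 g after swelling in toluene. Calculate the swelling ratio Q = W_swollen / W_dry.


Q = W_swollen / W_dry
Q = 5.239 / 2.36
Q = 2.22

Q = 2.22


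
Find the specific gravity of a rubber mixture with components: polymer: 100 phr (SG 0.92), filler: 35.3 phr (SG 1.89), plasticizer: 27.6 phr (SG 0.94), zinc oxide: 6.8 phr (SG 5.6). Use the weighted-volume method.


Sum of weights = 169.7
Volume contributions:
  polymer: 100/0.92 = 108.6957
  filler: 35.3/1.89 = 18.6772
  plasticizer: 27.6/0.94 = 29.3617
  zinc oxide: 6.8/5.6 = 1.2143
Sum of volumes = 157.9489
SG = 169.7 / 157.9489 = 1.074

SG = 1.074


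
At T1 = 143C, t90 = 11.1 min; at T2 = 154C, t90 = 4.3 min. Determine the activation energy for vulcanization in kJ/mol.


T1 = 416.15 K, T2 = 427.15 K
1/T1 - 1/T2 = 6.1882e-05
ln(t1/t2) = ln(11.1/4.3) = 0.9483
Ea = 8.314 * 0.9483 / 6.1882e-05 = 127411.0731 J/mol
Ea = 127.41 kJ/mol

127.41 kJ/mol


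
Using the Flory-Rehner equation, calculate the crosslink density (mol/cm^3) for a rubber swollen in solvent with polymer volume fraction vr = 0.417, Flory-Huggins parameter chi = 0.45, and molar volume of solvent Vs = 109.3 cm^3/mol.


ln(1 - vr) = ln(1 - 0.417) = -0.5396
Numerator = -((-0.5396) + 0.417 + 0.45 * 0.417^2) = 0.0443
Denominator = 109.3 * (0.417^(1/3) - 0.417/2) = 58.8690
nu = 0.0443 / 58.8690 = 7.5283e-04 mol/cm^3

7.5283e-04 mol/cm^3


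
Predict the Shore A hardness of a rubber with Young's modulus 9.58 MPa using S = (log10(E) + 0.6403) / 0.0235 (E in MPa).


log10(E) = 0.0235*S - 0.6403  =>  S = (log10(E) + 0.6403) / 0.0235
log10(9.58) = 0.981366
S = (0.981366 + 0.6403) / 0.0235 = 1.621666 / 0.0235
S = 69.0

Shore A = 69.0


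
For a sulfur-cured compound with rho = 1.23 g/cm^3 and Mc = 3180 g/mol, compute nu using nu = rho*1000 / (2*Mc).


nu = rho * 1000 / (2 * Mc)
nu = 1.23 * 1000 / (2 * 3180)
nu = 1230.0 / 6360
nu = 0.1934 mol/L

0.1934 mol/L


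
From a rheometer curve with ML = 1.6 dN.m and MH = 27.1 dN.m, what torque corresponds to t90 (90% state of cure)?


M90 = ML + 0.9 * (MH - ML)
M90 = 1.6 + 0.9 * (27.1 - 1.6)
M90 = 1.6 + 0.9 * 25.5
M90 = 24.55 dN.m

24.55 dN.m


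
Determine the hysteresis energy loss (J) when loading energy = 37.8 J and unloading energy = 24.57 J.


Hysteresis loss = loading - unloading
= 37.8 - 24.57
= 13.23 J

13.23 J


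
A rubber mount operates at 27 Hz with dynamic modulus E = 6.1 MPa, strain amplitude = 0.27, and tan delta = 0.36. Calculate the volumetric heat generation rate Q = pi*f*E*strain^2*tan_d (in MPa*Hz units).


Q = pi * f * E * strain^2 * tan_d
= pi * 27 * 6.1 * 0.27^2 * 0.36
= pi * 27 * 6.1 * 0.0729 * 0.36
= 13.5792

Q = 13.5792


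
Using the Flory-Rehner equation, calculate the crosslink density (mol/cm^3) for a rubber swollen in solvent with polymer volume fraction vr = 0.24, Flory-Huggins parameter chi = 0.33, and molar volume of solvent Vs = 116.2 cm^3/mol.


ln(1 - vr) = ln(1 - 0.24) = -0.2744
Numerator = -((-0.2744) + 0.24 + 0.33 * 0.24^2) = 0.0154
Denominator = 116.2 * (0.24^(1/3) - 0.24/2) = 58.2681
nu = 0.0154 / 58.2681 = 2.6479e-04 mol/cm^3

2.6479e-04 mol/cm^3


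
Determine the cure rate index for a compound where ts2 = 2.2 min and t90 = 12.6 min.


CRI = 100 / (t90 - ts2)
= 100 / (12.6 - 2.2)
= 100 / 10.4
= 9.62 min^-1

9.62 min^-1


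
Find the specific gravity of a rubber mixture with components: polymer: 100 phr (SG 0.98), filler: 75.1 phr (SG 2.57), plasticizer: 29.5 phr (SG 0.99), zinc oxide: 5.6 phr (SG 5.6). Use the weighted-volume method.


Sum of weights = 210.2
Volume contributions:
  polymer: 100/0.98 = 102.0408
  filler: 75.1/2.57 = 29.2218
  plasticizer: 29.5/0.99 = 29.7980
  zinc oxide: 5.6/5.6 = 1.0000
Sum of volumes = 162.0606
SG = 210.2 / 162.0606 = 1.297

SG = 1.297


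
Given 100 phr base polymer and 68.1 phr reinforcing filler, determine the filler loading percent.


Filler % = filler / (rubber + filler) * 100
= 68.1 / (100 + 68.1) * 100
= 68.1 / 168.1 * 100
= 40.51%

40.51%


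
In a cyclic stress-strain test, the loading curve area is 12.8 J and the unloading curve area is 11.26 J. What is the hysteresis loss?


Hysteresis loss = loading - unloading
= 12.8 - 11.26
= 1.54 J

1.54 J


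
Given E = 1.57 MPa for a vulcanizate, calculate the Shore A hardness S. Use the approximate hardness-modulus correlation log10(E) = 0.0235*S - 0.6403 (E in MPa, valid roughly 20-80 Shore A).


log10(E) = 0.0235*S - 0.6403  =>  S = (log10(E) + 0.6403) / 0.0235
log10(1.57) = 0.195900
S = (0.195900 + 0.6403) / 0.0235 = 0.836200 / 0.0235
S = 35.6

Shore A = 35.6


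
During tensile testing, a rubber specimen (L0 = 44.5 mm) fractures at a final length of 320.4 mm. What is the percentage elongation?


Elongation = (Lf - L0) / L0 * 100
= (320.4 - 44.5) / 44.5 * 100
= 275.9 / 44.5 * 100
= 620.0%

620.0%


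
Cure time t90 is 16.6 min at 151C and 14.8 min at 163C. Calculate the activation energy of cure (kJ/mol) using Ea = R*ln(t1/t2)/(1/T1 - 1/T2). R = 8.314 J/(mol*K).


T1 = 424.15 K, T2 = 436.15 K
1/T1 - 1/T2 = 6.4867e-05
ln(t1/t2) = ln(16.6/14.8) = 0.1148
Ea = 8.314 * 0.1148 / 6.4867e-05 = 14710.7011 J/mol
Ea = 14.71 kJ/mol

14.71 kJ/mol


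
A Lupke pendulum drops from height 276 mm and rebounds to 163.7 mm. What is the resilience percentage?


Resilience = h_rebound / h_drop * 100
= 163.7 / 276 * 100
= 59.3%

59.3%


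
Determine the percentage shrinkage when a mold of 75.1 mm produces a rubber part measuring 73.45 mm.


Shrinkage = (mold - part) / mold * 100
= (75.1 - 73.45) / 75.1 * 100
= 1.65 / 75.1 * 100
= 2.2%

2.2%


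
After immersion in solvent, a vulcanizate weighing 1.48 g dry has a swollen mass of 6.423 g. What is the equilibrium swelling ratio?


Q = W_swollen / W_dry
Q = 6.423 / 1.48
Q = 4.34

Q = 4.34


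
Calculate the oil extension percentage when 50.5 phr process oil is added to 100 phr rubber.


Oil % = oil / (100 + oil) * 100
= 50.5 / (100 + 50.5) * 100
= 50.5 / 150.5 * 100
= 33.55%

33.55%


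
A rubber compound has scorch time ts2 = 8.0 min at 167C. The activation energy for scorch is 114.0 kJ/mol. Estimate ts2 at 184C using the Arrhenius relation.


Convert temperatures: T1 = 167 + 273.15 = 440.15 K, T2 = 184 + 273.15 = 457.15 K
ts2_new = 8.0 * exp(114000 / 8.314 * (1/457.15 - 1/440.15))
1/T2 - 1/T1 = -8.4487e-05
ts2_new = 2.51 min

2.51 min


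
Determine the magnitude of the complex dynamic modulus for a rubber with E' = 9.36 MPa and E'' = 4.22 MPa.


|E*| = sqrt(E'^2 + E''^2)
= sqrt(9.36^2 + 4.22^2)
= sqrt(87.6096 + 17.8084)
= 10.267 MPa

10.267 MPa


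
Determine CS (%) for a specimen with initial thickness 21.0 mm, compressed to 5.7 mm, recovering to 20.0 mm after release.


CS = (t0 - recovered) / (t0 - ts) * 100
= (21.0 - 20.0) / (21.0 - 5.7) * 100
= 1.0 / 15.3 * 100
= 6.5%

6.5%


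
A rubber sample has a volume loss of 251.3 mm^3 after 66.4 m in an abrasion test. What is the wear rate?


Rate = volume_loss / distance
= 251.3 / 66.4
= 3.785 mm^3/m

3.785 mm^3/m


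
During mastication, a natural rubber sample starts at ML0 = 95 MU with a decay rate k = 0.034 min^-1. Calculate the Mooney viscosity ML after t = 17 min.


ML = ML0 * exp(-k * t)
ML = 95 * exp(-0.034 * 17)
ML = 95 * 0.5610
ML = 53.3 MU

53.3 MU


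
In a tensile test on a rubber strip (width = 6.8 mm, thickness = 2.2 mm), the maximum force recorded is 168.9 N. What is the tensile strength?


Area = width * thickness = 6.8 * 2.2 = 14.96 mm^2
TS = force / area = 168.9 / 14.96 = 11.29 MPa

11.29 MPa


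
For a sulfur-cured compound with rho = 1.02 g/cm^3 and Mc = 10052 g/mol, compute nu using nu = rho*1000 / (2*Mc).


nu = rho * 1000 / (2 * Mc)
nu = 1.02 * 1000 / (2 * 10052)
nu = 1020.0 / 20104
nu = 0.0507 mol/L

0.0507 mol/L


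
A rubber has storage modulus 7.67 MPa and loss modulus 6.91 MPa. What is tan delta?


tan delta = E'' / E'
= 6.91 / 7.67
= 0.9009

tan delta = 0.9009


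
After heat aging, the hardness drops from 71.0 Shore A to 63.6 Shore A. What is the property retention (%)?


Retention = aged / original * 100
= 63.6 / 71.0 * 100
= 89.6%

89.6%


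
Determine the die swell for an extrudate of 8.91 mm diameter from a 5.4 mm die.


Die swell ratio = D_extrudate / D_die
= 8.91 / 5.4
= 1.65

Die swell = 1.65


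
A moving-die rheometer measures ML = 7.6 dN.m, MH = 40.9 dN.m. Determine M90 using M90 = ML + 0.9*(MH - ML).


M90 = ML + 0.9 * (MH - ML)
M90 = 7.6 + 0.9 * (40.9 - 7.6)
M90 = 7.6 + 0.9 * 33.3
M90 = 37.57 dN.m

37.57 dN.m


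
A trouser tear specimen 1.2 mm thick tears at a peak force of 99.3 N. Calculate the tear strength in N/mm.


Tear strength = force / thickness
= 99.3 / 1.2
= 82.75 N/mm

82.75 N/mm


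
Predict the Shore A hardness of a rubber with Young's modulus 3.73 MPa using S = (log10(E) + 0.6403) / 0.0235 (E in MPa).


log10(E) = 0.0235*S - 0.6403  =>  S = (log10(E) + 0.6403) / 0.0235
log10(3.73) = 0.571709
S = (0.571709 + 0.6403) / 0.0235 = 1.212009 / 0.0235
S = 51.6

Shore A = 51.6


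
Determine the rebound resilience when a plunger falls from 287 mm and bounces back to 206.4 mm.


Resilience = h_rebound / h_drop * 100
= 206.4 / 287 * 100
= 71.9%

71.9%


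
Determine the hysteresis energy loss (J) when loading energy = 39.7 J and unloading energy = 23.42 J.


Hysteresis loss = loading - unloading
= 39.7 - 23.42
= 16.28 J

16.28 J


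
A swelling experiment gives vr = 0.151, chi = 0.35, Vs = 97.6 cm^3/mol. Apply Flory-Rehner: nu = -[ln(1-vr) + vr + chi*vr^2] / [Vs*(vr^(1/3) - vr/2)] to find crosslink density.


ln(1 - vr) = ln(1 - 0.151) = -0.1637
Numerator = -((-0.1637) + 0.151 + 0.35 * 0.151^2) = 0.0047
Denominator = 97.6 * (0.151^(1/3) - 0.151/2) = 44.6039
nu = 0.0047 / 44.6039 = 1.0572e-04 mol/cm^3

1.0572e-04 mol/cm^3


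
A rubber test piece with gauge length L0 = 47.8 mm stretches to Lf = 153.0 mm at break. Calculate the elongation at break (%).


Elongation = (Lf - L0) / L0 * 100
= (153.0 - 47.8) / 47.8 * 100
= 105.2 / 47.8 * 100
= 220.1%

220.1%


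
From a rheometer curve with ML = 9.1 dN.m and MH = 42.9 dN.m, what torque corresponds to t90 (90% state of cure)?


M90 = ML + 0.9 * (MH - ML)
M90 = 9.1 + 0.9 * (42.9 - 9.1)
M90 = 9.1 + 0.9 * 33.8
M90 = 39.52 dN.m

39.52 dN.m


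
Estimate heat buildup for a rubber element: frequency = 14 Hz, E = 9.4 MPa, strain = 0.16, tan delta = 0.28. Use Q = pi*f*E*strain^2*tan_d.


Q = pi * f * E * strain^2 * tan_d
= pi * 14 * 9.4 * 0.16^2 * 0.28
= pi * 14 * 9.4 * 0.0256 * 0.28
= 2.9635

Q = 2.9635


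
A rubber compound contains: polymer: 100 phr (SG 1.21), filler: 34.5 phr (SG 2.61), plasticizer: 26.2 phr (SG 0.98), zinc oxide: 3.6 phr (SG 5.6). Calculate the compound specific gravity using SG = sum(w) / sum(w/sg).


Sum of weights = 164.3
Volume contributions:
  polymer: 100/1.21 = 82.6446
  filler: 34.5/2.61 = 13.2184
  plasticizer: 26.2/0.98 = 26.7347
  zinc oxide: 3.6/5.6 = 0.6429
Sum of volumes = 123.2406
SG = 164.3 / 123.2406 = 1.333

SG = 1.333


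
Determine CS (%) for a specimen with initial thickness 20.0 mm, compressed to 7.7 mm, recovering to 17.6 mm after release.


CS = (t0 - recovered) / (t0 - ts) * 100
= (20.0 - 17.6) / (20.0 - 7.7) * 100
= 2.4 / 12.3 * 100
= 19.5%

19.5%


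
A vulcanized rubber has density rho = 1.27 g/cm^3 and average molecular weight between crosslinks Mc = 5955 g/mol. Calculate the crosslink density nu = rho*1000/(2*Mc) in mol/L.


nu = rho * 1000 / (2 * Mc)
nu = 1.27 * 1000 / (2 * 5955)
nu = 1270.0 / 11910
nu = 0.1066 mol/L

0.1066 mol/L


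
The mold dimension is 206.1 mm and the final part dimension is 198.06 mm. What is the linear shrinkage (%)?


Shrinkage = (mold - part) / mold * 100
= (206.1 - 198.06) / 206.1 * 100
= 8.04 / 206.1 * 100
= 3.9%

3.9%


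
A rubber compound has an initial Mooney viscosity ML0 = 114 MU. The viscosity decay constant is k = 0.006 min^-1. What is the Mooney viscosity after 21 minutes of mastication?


ML = ML0 * exp(-k * t)
ML = 114 * exp(-0.006 * 21)
ML = 114 * 0.8816
ML = 100.5 MU

100.5 MU


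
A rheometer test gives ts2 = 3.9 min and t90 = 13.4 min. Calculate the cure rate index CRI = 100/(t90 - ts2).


CRI = 100 / (t90 - ts2)
= 100 / (13.4 - 3.9)
= 100 / 9.5
= 10.53 min^-1

10.53 min^-1


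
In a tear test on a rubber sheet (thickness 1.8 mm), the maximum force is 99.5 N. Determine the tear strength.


Tear strength = force / thickness
= 99.5 / 1.8
= 55.28 N/mm

55.28 N/mm


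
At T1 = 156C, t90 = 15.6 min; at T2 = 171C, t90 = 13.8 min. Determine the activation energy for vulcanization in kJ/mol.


T1 = 429.15 K, T2 = 444.15 K
1/T1 - 1/T2 = 7.8696e-05
ln(t1/t2) = ln(15.6/13.8) = 0.1226
Ea = 8.314 * 0.1226 / 7.8696e-05 = 12952.5787 J/mol
Ea = 12.95 kJ/mol

12.95 kJ/mol


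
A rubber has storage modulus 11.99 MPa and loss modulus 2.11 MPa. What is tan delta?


tan delta = E'' / E'
= 2.11 / 11.99
= 0.176

tan delta = 0.176


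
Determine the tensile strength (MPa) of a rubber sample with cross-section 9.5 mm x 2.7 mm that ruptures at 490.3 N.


Area = width * thickness = 9.5 * 2.7 = 25.65 mm^2
TS = force / area = 490.3 / 25.65 = 19.12 MPa

19.12 MPa


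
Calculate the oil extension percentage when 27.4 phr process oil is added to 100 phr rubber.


Oil % = oil / (100 + oil) * 100
= 27.4 / (100 + 27.4) * 100
= 27.4 / 127.4 * 100
= 21.51%

21.51%


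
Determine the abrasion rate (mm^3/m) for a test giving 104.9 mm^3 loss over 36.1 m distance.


Rate = volume_loss / distance
= 104.9 / 36.1
= 2.906 mm^3/m

2.906 mm^3/m


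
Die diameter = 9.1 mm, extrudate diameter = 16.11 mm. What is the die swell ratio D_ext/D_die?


Die swell ratio = D_extrudate / D_die
= 16.11 / 9.1
= 1.77

Die swell = 1.77


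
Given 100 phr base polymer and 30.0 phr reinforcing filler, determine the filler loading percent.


Filler % = filler / (rubber + filler) * 100
= 30.0 / (100 + 30.0) * 100
= 30.0 / 130.0 * 100
= 23.08%

23.08%


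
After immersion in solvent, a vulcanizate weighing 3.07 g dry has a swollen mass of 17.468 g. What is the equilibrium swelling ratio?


Q = W_swollen / W_dry
Q = 17.468 / 3.07
Q = 5.69

Q = 5.69


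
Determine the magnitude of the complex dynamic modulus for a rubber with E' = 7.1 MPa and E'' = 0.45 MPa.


|E*| = sqrt(E'^2 + E''^2)
= sqrt(7.1^2 + 0.45^2)
= sqrt(50.4100 + 0.2025)
= 7.114 MPa

7.114 MPa


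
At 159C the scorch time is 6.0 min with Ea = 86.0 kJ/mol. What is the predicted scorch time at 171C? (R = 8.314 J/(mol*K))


Convert temperatures: T1 = 159 + 273.15 = 432.15 K, T2 = 171 + 273.15 = 444.15 K
ts2_new = 6.0 * exp(86000 / 8.314 * (1/444.15 - 1/432.15))
1/T2 - 1/T1 = -6.2520e-05
ts2_new = 3.14 min

3.14 min


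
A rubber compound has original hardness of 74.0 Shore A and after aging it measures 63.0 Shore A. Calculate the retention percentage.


Retention = aged / original * 100
= 63.0 / 74.0 * 100
= 85.1%

85.1%


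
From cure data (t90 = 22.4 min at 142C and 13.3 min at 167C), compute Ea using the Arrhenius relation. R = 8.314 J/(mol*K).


T1 = 415.15 K, T2 = 440.15 K
1/T1 - 1/T2 = 1.3682e-04
ln(t1/t2) = ln(22.4/13.3) = 0.5213
Ea = 8.314 * 0.5213 / 1.3682e-04 = 31678.2310 J/mol
Ea = 31.68 kJ/mol

31.68 kJ/mol


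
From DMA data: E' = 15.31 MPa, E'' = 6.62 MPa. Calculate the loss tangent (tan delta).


tan delta = E'' / E'
= 6.62 / 15.31
= 0.4324

tan delta = 0.4324


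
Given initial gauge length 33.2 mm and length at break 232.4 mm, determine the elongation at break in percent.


Elongation = (Lf - L0) / L0 * 100
= (232.4 - 33.2) / 33.2 * 100
= 199.2 / 33.2 * 100
= 600.0%

600.0%


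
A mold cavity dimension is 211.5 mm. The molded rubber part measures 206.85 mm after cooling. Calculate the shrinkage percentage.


Shrinkage = (mold - part) / mold * 100
= (211.5 - 206.85) / 211.5 * 100
= 4.65 / 211.5 * 100
= 2.2%

2.2%


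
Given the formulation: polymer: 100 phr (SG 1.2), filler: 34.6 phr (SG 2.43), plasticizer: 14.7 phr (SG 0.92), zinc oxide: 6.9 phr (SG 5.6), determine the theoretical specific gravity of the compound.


Sum of weights = 156.2
Volume contributions:
  polymer: 100/1.2 = 83.3333
  filler: 34.6/2.43 = 14.2387
  plasticizer: 14.7/0.92 = 15.9783
  zinc oxide: 6.9/5.6 = 1.2321
Sum of volumes = 114.7824
SG = 156.2 / 114.7824 = 1.361

SG = 1.361


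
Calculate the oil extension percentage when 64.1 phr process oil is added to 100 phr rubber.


Oil % = oil / (100 + oil) * 100
= 64.1 / (100 + 64.1) * 100
= 64.1 / 164.1 * 100
= 39.06%

39.06%


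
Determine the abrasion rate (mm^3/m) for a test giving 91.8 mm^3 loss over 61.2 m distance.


Rate = volume_loss / distance
= 91.8 / 61.2
= 1.5 mm^3/m

1.5 mm^3/m


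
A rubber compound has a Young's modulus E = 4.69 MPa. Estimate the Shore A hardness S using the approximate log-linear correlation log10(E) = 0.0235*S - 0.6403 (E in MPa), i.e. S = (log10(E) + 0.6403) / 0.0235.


log10(E) = 0.0235*S - 0.6403  =>  S = (log10(E) + 0.6403) / 0.0235
log10(4.69) = 0.671173
S = (0.671173 + 0.6403) / 0.0235 = 1.311473 / 0.0235
S = 55.8

Shore A = 55.8


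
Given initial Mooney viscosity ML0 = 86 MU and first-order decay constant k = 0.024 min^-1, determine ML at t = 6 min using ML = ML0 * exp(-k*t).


ML = ML0 * exp(-k * t)
ML = 86 * exp(-0.024 * 6)
ML = 86 * 0.8659
ML = 74.47 MU

74.47 MU


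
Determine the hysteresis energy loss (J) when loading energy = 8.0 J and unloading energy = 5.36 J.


Hysteresis loss = loading - unloading
= 8.0 - 5.36
= 2.64 J

2.64 J


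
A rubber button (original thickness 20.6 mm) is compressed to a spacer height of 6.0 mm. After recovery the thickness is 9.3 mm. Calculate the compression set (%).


CS = (t0 - recovered) / (t0 - ts) * 100
= (20.6 - 9.3) / (20.6 - 6.0) * 100
= 11.3 / 14.6 * 100
= 77.4%

77.4%


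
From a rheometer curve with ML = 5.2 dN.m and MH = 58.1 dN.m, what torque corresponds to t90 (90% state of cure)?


M90 = ML + 0.9 * (MH - ML)
M90 = 5.2 + 0.9 * (58.1 - 5.2)
M90 = 5.2 + 0.9 * 52.9
M90 = 52.81 dN.m

52.81 dN.m


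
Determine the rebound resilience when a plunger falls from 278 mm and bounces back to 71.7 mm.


Resilience = h_rebound / h_drop * 100
= 71.7 / 278 * 100
= 25.8%

25.8%


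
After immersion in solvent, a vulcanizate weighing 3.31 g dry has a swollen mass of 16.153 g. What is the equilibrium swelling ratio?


Q = W_swollen / W_dry
Q = 16.153 / 3.31
Q = 4.88

Q = 4.88


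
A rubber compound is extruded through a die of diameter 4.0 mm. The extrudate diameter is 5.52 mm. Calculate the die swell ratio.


Die swell ratio = D_extrudate / D_die
= 5.52 / 4.0
= 1.38

Die swell = 1.38


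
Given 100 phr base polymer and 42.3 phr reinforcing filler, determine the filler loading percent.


Filler % = filler / (rubber + filler) * 100
= 42.3 / (100 + 42.3) * 100
= 42.3 / 142.3 * 100
= 29.73%

29.73%


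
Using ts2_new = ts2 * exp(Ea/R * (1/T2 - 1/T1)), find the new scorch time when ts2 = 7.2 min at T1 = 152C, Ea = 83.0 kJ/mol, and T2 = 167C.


Convert temperatures: T1 = 152 + 273.15 = 425.15 K, T2 = 167 + 273.15 = 440.15 K
ts2_new = 7.2 * exp(83000 / 8.314 * (1/440.15 - 1/425.15))
1/T2 - 1/T1 = -8.0158e-05
ts2_new = 3.23 min

3.23 min


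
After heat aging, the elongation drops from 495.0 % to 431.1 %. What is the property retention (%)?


Retention = aged / original * 100
= 431.1 / 495.0 * 100
= 87.1%

87.1%


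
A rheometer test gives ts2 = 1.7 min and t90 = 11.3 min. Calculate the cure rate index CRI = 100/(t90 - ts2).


CRI = 100 / (t90 - ts2)
= 100 / (11.3 - 1.7)
= 100 / 9.6
= 10.42 min^-1

10.42 min^-1


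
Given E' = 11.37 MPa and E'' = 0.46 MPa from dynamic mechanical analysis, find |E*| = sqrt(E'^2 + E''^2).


|E*| = sqrt(E'^2 + E''^2)
= sqrt(11.37^2 + 0.46^2)
= sqrt(129.2769 + 0.2116)
= 11.379 MPa

11.379 MPa


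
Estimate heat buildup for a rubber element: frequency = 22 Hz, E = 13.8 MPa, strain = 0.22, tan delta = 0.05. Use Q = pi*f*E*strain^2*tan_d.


Q = pi * f * E * strain^2 * tan_d
= pi * 22 * 13.8 * 0.22^2 * 0.05
= pi * 22 * 13.8 * 0.0484 * 0.05
= 2.3082

Q = 2.3082


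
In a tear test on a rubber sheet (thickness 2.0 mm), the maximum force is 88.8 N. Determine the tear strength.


Tear strength = force / thickness
= 88.8 / 2.0
= 44.4 N/mm

44.4 N/mm


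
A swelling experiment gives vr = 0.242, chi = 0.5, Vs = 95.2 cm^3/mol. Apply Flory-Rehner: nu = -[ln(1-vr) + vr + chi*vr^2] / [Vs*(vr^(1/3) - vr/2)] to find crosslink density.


ln(1 - vr) = ln(1 - 0.242) = -0.2771
Numerator = -((-0.2771) + 0.242 + 0.5 * 0.242^2) = 0.0058
Denominator = 95.2 * (0.242^(1/3) - 0.242/2) = 47.8064
nu = 0.0058 / 47.8064 = 1.2111e-04 mol/cm^3

1.2111e-04 mol/cm^3
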